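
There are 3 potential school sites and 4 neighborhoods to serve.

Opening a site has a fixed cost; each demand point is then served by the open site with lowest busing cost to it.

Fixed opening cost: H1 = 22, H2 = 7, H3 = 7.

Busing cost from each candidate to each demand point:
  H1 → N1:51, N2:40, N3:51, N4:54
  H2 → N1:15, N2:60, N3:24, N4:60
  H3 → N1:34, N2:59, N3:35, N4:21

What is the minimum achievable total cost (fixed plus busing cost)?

Open {H2, H3}: assign each demand point to its cheapest open site.
  N1→H2 15, N2→H3 59, N3→H2 24, N4→H3 21
  busing cost 119, fixed 14 → total 133.
Compare {H1, H2, H3}: busing cost 100 + fixed 36 = 136.
Compare {H3}: busing cost 149 + fixed 7 = 156.
Compare {H1, H3}: busing cost 130 + fixed 29 = 159.
All other subsets cost ≥ 136. Minimum total cost: 133.

133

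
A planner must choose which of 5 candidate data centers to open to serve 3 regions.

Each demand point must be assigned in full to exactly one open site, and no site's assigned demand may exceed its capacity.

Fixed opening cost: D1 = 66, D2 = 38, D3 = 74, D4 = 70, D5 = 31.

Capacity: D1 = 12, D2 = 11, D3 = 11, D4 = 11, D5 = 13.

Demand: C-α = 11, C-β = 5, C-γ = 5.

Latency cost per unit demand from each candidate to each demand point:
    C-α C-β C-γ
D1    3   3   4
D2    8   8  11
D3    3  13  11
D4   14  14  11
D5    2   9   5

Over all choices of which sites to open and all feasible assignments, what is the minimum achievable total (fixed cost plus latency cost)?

Open {D1, D5}; cheapest assignment that respects the capacities:
  D1 (cap 12, load 10): C-β, C-γ — cost 5×3 + 5×4 = 35
  D5 (cap 13, load 11): C-α — cost 11×2 = 22
  Shipping 57, fixed 97 → total 154.
  Any other capacity-feasible assignment to {D1, D5} ships for at least 57.
Compare {D2, D5}: its best feasible assignment gives total 186.
Compare {D1, D2, D5}: its best feasible assignment gives total 192.
Every other set of open sites that can feasibly serve all demand totals ≥ 186 even under its best assignment. Minimum: 154.

154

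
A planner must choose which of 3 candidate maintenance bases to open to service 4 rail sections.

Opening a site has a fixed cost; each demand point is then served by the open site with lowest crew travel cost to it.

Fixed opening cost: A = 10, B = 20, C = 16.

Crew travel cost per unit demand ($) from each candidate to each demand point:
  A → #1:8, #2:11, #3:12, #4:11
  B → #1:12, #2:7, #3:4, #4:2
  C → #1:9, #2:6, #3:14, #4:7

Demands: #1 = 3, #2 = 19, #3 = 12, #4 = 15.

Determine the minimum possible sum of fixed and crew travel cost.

255

Open {B, C}: assign each demand point to its cheapest open site.
  #1→C 3×9=27, #2→C 19×6=114, #3→B 12×4=48, #4→B 15×2=30
  crew travel cost 219, fixed 36 → total 255.
Compare {A, B, C}: crew travel cost 216 + fixed 46 = 262.
Compare {A, B}: crew travel cost 235 + fixed 30 = 265.
Compare {B}: crew travel cost 247 + fixed 20 = 267.
All other subsets cost ≥ 262. Minimum total cost: 255.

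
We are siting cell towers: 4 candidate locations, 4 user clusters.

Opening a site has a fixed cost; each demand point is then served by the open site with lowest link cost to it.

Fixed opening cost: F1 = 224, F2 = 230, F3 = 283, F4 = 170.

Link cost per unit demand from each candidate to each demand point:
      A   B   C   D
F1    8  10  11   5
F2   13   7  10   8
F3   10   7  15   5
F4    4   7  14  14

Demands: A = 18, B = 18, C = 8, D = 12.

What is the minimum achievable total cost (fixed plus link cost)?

648

Open {F4}: assign each demand point to its cheapest open site.
  A→F4 18×4=72, B→F4 18×7=126, C→F4 8×14=112, D→F4 12×14=168
  link cost 478, fixed 170 → total 648.
Compare {F1}: link cost 472 + fixed 224 = 696.
Compare {F1, F4}: link cost 346 + fixed 394 = 740.
Compare {F2}: link cost 536 + fixed 230 = 766.
All other subsets cost ≥ 696. Minimum total cost: 648.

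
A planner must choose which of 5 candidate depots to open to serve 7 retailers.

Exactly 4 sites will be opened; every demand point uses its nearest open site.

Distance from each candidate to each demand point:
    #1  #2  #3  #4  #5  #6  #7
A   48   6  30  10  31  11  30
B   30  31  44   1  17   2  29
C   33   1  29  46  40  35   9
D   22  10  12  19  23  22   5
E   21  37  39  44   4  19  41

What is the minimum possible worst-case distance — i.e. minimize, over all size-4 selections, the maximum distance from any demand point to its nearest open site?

Open {A, B, D, E}.
  Farthest demand point is #1 at distance 21 (to E); all others are ≤ 21.
With {A, C, D, E} the worst case is 21.
With {B, C, D, E} the worst case is 21.
No size-4 selection achieves below 21.

21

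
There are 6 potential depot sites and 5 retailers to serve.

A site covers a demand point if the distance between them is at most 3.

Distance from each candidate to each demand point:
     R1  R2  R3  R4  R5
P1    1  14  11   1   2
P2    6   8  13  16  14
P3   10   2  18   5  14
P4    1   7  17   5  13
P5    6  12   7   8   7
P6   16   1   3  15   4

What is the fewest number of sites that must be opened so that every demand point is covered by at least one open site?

2

Coverage sets (demand points within 3 of each site):
  P1: {R1, R4, R5}
  P2: {}
  P3: {R2}
  P4: {R1}
  P5: {}
  P6: {R2, R3}
No single site covers all 5 demand points.
But {P1, P6} covers everything, so the minimum is 2.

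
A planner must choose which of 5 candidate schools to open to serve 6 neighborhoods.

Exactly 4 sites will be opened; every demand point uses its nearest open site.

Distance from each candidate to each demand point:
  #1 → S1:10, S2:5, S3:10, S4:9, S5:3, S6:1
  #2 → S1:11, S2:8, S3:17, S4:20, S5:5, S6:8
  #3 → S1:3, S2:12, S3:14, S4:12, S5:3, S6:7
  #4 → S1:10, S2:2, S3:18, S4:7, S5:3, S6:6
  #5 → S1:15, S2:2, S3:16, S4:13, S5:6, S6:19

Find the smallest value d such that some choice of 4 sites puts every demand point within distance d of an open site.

10

Open {#1, #2, #3, #4}.
  Farthest demand point is S3 at distance 10 (to #1); all others are ≤ 10.
With {#1, #2, #3, #5} the worst case is 10.
With {#1, #2, #4, #5} the worst case is 10.
No size-4 selection achieves below 10.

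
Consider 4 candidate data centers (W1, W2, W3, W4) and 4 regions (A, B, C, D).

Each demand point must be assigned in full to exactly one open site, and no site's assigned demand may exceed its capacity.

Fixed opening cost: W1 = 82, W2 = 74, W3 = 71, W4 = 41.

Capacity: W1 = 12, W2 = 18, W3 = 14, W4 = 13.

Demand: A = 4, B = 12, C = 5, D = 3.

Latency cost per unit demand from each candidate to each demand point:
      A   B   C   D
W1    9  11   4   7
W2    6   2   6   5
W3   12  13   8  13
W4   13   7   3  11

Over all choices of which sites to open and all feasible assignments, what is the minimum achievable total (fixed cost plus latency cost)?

211

Open {W2, W4}; cheapest assignment that respects the capacities:
  W2 (cap 18, load 16): A, B — cost 4×6 + 12×2 = 48
  W4 (cap 13, load 8): C, D — cost 5×3 + 3×11 = 48
  Shipping 96, fixed 115 → total 211.
  Any other capacity-feasible assignment to {W2, W4} ships for at least 96.
Compare {W1, W2}: its best feasible assignment gives total 245.
Compare {W2, W3}: its best feasible assignment gives total 272.
Every other set of open sites that can feasibly serve all demand totals ≥ 245 even under its best assignment. Minimum: 211.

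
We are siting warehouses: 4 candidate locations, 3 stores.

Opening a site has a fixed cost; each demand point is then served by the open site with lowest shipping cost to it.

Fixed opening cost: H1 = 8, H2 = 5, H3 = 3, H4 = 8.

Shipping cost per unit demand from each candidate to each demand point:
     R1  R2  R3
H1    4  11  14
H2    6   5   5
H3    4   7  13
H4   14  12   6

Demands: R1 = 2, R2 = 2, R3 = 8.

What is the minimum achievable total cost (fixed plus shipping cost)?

Open {H2, H3}: assign each demand point to its cheapest open site.
  R1→H3 2×4=8, R2→H2 2×5=10, R3→H2 8×5=40
  shipping cost 58, fixed 8 → total 66.
Compare {H2}: shipping cost 62 + fixed 5 = 67.
Compare {H1, H2}: shipping cost 58 + fixed 13 = 71.
Compare {H1, H2, H3}: shipping cost 58 + fixed 16 = 74.
All other subsets cost ≥ 67. Minimum total cost: 66.

66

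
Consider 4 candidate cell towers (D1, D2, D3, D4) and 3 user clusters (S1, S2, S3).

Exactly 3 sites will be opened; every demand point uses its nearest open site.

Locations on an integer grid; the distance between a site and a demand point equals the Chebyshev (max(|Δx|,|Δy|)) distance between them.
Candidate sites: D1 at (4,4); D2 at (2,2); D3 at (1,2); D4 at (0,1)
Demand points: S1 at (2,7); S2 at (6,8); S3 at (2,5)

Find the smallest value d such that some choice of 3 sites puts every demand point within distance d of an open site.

4

Open {D1, D2, D3}.
  Farthest demand point is S2 at distance 4 (to D1); all others are ≤ 4.
With {D1, D2, D4} the worst case is 4.
With {D1, D3, D4} the worst case is 4.
No size-3 selection achieves below 4.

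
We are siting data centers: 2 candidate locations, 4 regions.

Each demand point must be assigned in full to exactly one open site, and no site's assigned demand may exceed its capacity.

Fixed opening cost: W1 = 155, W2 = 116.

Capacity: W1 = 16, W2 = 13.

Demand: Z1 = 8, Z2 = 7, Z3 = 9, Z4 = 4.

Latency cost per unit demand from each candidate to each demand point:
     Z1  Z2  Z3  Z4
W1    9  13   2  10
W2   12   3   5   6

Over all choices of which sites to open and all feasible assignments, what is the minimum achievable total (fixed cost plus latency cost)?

Open {W1, W2}; cheapest assignment that respects the capacities:
  W1 (cap 16, load 16): Z2, Z3 — cost 7×13 + 9×2 = 109
  W2 (cap 13, load 12): Z1, Z4 — cost 8×12 + 4×6 = 120
  Shipping 229, fixed 271 → total 500.
  Any other capacity-feasible assignment to {W1, W2} ships for at least 229.
Total demand is 28 and no other set of sites has combined capacity ≥ 28, so {W1, W2} is the only feasible choice of open sites. Minimum: 500.

500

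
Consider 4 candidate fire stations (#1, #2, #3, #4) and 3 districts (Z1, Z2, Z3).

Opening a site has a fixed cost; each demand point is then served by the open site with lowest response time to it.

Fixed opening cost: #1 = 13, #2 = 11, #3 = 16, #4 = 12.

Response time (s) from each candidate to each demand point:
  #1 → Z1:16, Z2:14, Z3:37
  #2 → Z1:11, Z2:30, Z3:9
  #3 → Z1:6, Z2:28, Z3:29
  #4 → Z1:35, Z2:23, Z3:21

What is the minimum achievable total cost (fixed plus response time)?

Open {#1, #2}: assign each demand point to its cheapest open site.
  Z1→#2 11, Z2→#1 14, Z3→#2 9
  response time 34, fixed 24 → total 58.
Compare {#2}: response time 50 + fixed 11 = 61.
Compare {#2, #4}: response time 43 + fixed 23 = 66.
Compare {#1, #2, #3}: response time 29 + fixed 40 = 69.
All other subsets cost ≥ 61. Minimum total cost: 58.

58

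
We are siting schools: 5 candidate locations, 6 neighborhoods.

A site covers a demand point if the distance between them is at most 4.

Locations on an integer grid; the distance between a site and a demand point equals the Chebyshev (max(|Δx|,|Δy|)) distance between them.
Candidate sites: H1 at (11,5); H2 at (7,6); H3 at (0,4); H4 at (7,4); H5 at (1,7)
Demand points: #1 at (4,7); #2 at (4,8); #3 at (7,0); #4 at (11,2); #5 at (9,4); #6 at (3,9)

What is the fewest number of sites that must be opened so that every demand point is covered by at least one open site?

Coverage sets (demand points within 4 of each site):
  H1: {#4, #5}
  H2: {#1, #2, #4, #5, #6}
  H3: {#1, #2}
  H4: {#1, #2, #3, #4, #5}
  H5: {#1, #2, #6}
No single site covers all 6 demand points.
But {H2, H4} covers everything, so the minimum is 2.

2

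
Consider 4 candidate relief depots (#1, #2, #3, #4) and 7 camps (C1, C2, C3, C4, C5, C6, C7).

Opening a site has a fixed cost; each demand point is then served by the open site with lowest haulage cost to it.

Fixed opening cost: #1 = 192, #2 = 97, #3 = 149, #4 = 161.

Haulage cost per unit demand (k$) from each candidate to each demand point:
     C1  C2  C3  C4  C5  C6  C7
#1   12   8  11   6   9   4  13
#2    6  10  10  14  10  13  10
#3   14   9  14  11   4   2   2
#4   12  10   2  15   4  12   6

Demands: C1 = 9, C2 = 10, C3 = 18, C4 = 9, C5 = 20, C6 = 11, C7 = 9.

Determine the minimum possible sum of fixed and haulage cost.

763

Open {#3, #4}: assign each demand point to its cheapest open site.
  C1→#4 9×12=108, C2→#3 10×9=90, C3→#4 18×2=36, C4→#3 9×11=99, C5→#3 20×4=80, C6→#3 11×2=22, C7→#3 9×2=18
  haulage cost 453, fixed 310 → total 763.
Compare {#2, #3}: haulage cost 543 + fixed 246 = 789.
Compare {#4}: haulage cost 645 + fixed 161 = 806.
Compare {#2, #3, #4}: haulage cost 399 + fixed 407 = 806.
All other subsets cost ≥ 789. Minimum total cost: 763.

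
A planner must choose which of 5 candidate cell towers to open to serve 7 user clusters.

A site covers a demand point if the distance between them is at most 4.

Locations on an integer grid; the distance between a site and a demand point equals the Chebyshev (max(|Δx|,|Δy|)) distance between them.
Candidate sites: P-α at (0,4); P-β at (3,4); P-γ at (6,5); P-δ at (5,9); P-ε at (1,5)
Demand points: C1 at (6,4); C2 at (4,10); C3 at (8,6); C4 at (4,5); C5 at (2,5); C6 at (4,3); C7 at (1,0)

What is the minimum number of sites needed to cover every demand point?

Coverage sets (demand points within 4 of each site):
  P-α: {C4, C5, C6, C7}
  P-β: {C1, C4, C5, C6, C7}
  P-γ: {C1, C3, C4, C5, C6}
  P-δ: {C2, C3, C4, C5}
  P-ε: {C4, C5, C6}
No single site covers all 7 demand points.
But {P-β, P-δ} covers everything, so the minimum is 2.

2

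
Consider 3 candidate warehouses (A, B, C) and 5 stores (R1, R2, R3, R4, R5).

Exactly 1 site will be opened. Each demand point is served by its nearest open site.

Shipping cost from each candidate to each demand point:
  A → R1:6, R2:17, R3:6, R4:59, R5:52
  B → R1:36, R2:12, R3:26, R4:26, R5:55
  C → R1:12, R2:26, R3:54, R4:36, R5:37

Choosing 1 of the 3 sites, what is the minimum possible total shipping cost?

Open {A}.
  R1→A 6, R2→A 17, R3→A 6, R4→A 59, R5→A 52  ⇒ total 140.
Compare {B}: total 155.
Compare {C}: total 165.

140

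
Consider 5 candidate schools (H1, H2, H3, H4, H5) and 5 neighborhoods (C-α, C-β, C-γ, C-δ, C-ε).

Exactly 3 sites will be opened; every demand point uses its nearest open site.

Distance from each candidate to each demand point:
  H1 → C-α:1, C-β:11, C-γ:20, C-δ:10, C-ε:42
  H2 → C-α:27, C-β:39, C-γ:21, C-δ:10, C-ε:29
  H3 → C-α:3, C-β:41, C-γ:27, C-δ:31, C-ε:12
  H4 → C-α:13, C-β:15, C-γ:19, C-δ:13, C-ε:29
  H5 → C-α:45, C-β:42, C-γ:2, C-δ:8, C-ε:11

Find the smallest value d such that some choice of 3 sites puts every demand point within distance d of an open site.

Open {H1, H2, H5}.
  Farthest demand point is C-β at distance 11 (to H1); all others are ≤ 11.
With {H1, H3, H5} the worst case is 11.
With {H1, H4, H5} the worst case is 11.
No size-3 selection achieves below 11.

11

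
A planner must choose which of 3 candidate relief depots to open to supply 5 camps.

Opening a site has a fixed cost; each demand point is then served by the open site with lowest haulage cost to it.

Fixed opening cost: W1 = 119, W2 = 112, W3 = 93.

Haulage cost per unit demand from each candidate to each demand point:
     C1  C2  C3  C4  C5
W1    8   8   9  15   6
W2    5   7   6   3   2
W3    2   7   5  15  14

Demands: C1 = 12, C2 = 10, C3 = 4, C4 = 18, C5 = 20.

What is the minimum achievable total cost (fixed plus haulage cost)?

Open {W2}: assign each demand point to its cheapest open site.
  C1→W2 12×5=60, C2→W2 10×7=70, C3→W2 4×6=24, C4→W2 18×3=54, C5→W2 20×2=40
  haulage cost 248, fixed 112 → total 360.
Compare {W2, W3}: haulage cost 208 + fixed 205 = 413.
Compare {W1, W2}: haulage cost 248 + fixed 231 = 479.
Compare {W1, W2, W3}: haulage cost 208 + fixed 324 = 532.
All other subsets cost ≥ 413. Minimum total cost: 360.

360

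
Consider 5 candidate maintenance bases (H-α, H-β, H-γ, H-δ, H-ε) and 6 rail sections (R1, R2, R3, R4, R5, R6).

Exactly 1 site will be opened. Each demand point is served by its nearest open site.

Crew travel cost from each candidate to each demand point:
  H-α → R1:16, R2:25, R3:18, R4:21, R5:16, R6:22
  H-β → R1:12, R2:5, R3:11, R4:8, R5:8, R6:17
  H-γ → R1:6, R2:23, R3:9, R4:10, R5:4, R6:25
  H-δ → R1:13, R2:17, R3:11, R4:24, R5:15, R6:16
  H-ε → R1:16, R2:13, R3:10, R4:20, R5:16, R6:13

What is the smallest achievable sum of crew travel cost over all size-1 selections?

Open {H-β}.
  R1→H-β 12, R2→H-β 5, R3→H-β 11, R4→H-β 8, R5→H-β 8, R6→H-β 17  ⇒ total 61.
Compare {H-γ}: total 77.
Compare {H-ε}: total 88.
No size-1 selection does better; minimum is 61.

61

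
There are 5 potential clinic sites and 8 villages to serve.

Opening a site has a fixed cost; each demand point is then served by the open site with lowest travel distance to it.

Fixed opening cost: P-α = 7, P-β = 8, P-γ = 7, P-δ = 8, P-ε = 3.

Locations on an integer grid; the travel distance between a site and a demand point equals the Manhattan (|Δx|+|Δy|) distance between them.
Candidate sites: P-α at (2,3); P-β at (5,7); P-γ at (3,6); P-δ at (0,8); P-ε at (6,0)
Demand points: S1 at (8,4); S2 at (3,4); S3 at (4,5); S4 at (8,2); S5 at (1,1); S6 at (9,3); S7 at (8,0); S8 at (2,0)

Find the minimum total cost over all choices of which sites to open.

40

Open {P-α, P-ε}: assign each demand point to its cheapest open site.
  S1→P-ε 6, S2→P-α 2, S3→P-α 4, S4→P-ε 4, S5→P-α 3, S6→P-ε 6, S7→P-ε 2, S8→P-α 3
  travel distance 30, fixed 10 → total 40.
Compare {P-γ, P-ε}: travel distance 32 + fixed 10 = 42.
Compare {P-ε}: travel distance 42 + fixed 3 = 45.
Compare {P-α, P-γ, P-ε}: travel distance 28 + fixed 17 = 45.
All other subsets cost ≥ 42. Minimum total cost: 40.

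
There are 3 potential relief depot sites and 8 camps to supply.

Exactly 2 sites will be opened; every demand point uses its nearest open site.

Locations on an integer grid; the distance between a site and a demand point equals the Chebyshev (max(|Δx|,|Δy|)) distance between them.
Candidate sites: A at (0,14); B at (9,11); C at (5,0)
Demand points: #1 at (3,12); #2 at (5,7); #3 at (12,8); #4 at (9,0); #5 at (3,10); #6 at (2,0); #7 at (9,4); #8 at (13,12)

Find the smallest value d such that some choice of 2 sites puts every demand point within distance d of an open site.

6

Open {B, C}.
  Farthest demand point is #1 at distance 6 (to B); all others are ≤ 6.
With {A, B} the worst case is 11.
With {A, C} the worst case is 12.
No size-2 selection achieves below 6.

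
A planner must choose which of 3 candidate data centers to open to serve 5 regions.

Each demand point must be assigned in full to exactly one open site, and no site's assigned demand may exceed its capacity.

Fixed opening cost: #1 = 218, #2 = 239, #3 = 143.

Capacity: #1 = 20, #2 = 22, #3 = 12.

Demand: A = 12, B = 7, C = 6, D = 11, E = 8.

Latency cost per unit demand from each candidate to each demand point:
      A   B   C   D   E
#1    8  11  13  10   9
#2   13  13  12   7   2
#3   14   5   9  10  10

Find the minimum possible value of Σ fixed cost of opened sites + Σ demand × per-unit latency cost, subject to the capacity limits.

902

Open {#1, #2, #3}; cheapest assignment that respects the capacities:
  #1 (cap 20, load 18): A, C — cost 12×8 + 6×13 = 174
  #2 (cap 22, load 19): D, E — cost 11×7 + 8×2 = 93
  #3 (cap 12, load 7): B — cost 7×5 = 35
  Shipping 302, fixed 600 → total 902.
  Any other capacity-feasible assignment to {#1, #2, #3} ships for at least 302.
Total demand is 44 and no other set of sites has combined capacity ≥ 44, so {#1, #2, #3} is the only feasible choice of open sites. Minimum: 902.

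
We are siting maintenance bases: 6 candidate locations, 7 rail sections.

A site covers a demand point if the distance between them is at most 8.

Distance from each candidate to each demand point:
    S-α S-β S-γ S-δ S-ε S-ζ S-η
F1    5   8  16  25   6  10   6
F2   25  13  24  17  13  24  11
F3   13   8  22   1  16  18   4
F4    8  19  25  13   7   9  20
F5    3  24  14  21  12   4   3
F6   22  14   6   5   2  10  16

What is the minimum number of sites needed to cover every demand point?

3

Coverage sets (demand points within 8 of each site):
  F1: {S-α, S-β, S-ε, S-η}
  F2: {}
  F3: {S-β, S-δ, S-η}
  F4: {S-α, S-ε}
  F5: {S-α, S-ζ, S-η}
  F6: {S-γ, S-δ, S-ε}
No 2 sites suffice: every size-2 union leaves at least one demand point uncovered.
But {F1, F5, F6} covers everything, so the minimum is 3.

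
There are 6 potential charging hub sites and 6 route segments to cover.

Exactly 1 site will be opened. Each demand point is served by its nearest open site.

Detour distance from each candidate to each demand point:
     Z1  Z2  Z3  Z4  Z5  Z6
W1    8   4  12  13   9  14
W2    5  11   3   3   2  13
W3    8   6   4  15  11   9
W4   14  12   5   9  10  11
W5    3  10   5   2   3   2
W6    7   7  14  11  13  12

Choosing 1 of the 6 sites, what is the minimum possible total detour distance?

Open {W5}.
  Z1→W5 3, Z2→W5 10, Z3→W5 5, Z4→W5 2, Z5→W5 3, Z6→W5 2  ⇒ total 25.
Compare {W2}: total 37.
Compare {W3}: total 53.
No size-1 selection does better; minimum is 25.

25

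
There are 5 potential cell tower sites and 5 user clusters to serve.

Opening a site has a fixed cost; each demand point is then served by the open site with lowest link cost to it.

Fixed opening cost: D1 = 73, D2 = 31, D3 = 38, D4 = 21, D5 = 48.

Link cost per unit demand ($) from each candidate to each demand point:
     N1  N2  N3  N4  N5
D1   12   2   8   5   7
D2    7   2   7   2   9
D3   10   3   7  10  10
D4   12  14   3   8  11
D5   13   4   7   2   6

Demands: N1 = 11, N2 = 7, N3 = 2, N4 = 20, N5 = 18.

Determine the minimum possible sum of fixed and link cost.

Open {D2, D5}: assign each demand point to its cheapest open site.
  N1→D2 11×7=77, N2→D2 7×2=14, N3→D2 2×7=14, N4→D2 20×2=40, N5→D5 18×6=108
  link cost 253, fixed 79 → total 332.
Compare {D2}: link cost 307 + fixed 31 = 338.
Compare {D2, D4, D5}: link cost 245 + fixed 100 = 345.
Compare {D2, D4}: link cost 299 + fixed 52 = 351.
All other subsets cost ≥ 338. Minimum total cost: 332.

332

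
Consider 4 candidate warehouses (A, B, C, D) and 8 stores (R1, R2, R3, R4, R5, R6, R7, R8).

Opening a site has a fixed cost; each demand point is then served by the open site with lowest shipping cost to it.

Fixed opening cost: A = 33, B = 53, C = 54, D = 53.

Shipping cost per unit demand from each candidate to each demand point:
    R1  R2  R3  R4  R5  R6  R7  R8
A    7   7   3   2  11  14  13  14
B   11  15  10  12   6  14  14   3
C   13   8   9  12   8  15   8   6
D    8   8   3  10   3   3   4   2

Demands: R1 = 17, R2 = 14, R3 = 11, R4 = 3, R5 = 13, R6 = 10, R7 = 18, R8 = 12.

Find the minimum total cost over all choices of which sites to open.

Open {A, D}: assign each demand point to its cheapest open site.
  R1→A 17×7=119, R2→A 14×7=98, R3→A 11×3=33, R4→A 3×2=6, R5→D 13×3=39, R6→D 10×3=30, R7→D 18×4=72, R8→D 12×2=24
  shipping cost 421, fixed 86 → total 507.
Compare {D}: shipping cost 476 + fixed 53 = 529.
Compare {A, B, D}: shipping cost 421 + fixed 139 = 560.
Compare {A, C, D}: shipping cost 421 + fixed 140 = 561.
All other subsets cost ≥ 529. Minimum total cost: 507.

507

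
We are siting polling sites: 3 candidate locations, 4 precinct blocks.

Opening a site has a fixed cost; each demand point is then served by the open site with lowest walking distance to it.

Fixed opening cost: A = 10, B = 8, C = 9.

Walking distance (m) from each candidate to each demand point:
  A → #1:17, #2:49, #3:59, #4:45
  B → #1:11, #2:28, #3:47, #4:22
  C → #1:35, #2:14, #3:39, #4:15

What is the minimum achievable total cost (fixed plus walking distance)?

96

Open {B, C}: assign each demand point to its cheapest open site.
  #1→B 11, #2→C 14, #3→C 39, #4→C 15
  walking distance 79, fixed 17 → total 96.
Compare {A, C}: walking distance 85 + fixed 19 = 104.
Compare {A, B, C}: walking distance 79 + fixed 27 = 106.
Compare {C}: walking distance 103 + fixed 9 = 112.
All other subsets cost ≥ 104. Minimum total cost: 96.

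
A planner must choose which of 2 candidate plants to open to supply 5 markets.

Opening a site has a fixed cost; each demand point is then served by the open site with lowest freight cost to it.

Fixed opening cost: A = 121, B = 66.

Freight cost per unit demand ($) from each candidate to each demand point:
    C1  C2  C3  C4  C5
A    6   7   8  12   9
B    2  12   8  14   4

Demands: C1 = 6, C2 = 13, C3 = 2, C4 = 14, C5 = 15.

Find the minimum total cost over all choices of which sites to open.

Open {B}: assign each demand point to its cheapest open site.
  C1→B 6×2=12, C2→B 13×12=156, C3→B 2×8=16, C4→B 14×14=196, C5→B 15×4=60
  freight cost 440, fixed 66 → total 506.
Compare {A, B}: freight cost 347 + fixed 187 = 534.
Compare {A}: freight cost 446 + fixed 121 = 567.

506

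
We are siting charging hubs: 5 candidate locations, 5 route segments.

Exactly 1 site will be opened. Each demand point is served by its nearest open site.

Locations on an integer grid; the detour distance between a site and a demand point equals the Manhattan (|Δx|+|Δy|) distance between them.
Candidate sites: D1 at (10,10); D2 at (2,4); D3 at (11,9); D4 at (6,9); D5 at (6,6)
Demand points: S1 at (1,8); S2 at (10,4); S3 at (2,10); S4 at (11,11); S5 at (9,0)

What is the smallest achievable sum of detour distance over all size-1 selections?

38

Open {D1}.
  S1→D1 11, S2→D1 6, S3→D1 8, S4→D1 2, S5→D1 11  ⇒ total 38.
Compare {D4}: total 39.
Compare {D3}: total 40.
No size-1 selection does better; minimum is 38.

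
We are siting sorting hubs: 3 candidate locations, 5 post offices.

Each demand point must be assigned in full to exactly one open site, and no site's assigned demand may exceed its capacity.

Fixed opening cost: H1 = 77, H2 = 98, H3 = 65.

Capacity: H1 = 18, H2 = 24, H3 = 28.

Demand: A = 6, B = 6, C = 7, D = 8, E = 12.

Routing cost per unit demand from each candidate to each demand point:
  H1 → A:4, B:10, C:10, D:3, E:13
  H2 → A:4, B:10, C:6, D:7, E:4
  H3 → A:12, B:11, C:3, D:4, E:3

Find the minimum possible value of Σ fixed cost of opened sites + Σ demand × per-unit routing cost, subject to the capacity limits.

313

Open {H1, H3}; cheapest assignment that respects the capacities:
  H1 (cap 18, load 14): A, D — cost 6×4 + 8×3 = 48
  H3 (cap 28, load 25): B, C, E — cost 6×11 + 7×3 + 12×3 = 123
  Shipping 171, fixed 142 → total 313.
  Any other capacity-feasible assignment to {H1, H3} ships for at least 171.
Compare {H2, H3}: its best feasible assignment gives total 336.
Compare {H1, H2}: its best feasible assignment gives total 401.
Every other set of open sites that can feasibly serve all demand totals ≥ 336 even under its best assignment. Minimum: 313.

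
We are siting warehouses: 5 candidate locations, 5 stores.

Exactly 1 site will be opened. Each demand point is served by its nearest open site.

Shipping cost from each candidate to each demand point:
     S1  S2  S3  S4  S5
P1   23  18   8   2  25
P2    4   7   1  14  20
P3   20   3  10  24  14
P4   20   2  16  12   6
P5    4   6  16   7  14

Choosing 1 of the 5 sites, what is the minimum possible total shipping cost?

Open {P2}.
  S1→P2 4, S2→P2 7, S3→P2 1, S4→P2 14, S5→P2 20  ⇒ total 46.
Compare {P5}: total 47.
Compare {P4}: total 56.
No size-1 selection does better; minimum is 46.

46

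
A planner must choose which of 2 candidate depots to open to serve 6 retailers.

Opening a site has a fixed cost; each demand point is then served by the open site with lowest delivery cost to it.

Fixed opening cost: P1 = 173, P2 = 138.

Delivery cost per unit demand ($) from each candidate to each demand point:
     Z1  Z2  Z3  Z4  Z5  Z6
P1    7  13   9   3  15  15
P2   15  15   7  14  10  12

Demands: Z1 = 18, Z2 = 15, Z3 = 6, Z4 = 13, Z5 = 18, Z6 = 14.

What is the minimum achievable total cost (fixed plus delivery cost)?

Open {P1, P2}: assign each demand point to its cheapest open site.
  Z1→P1 18×7=126, Z2→P1 15×13=195, Z3→P2 6×7=42, Z4→P1 13×3=39, Z5→P2 18×10=180, Z6→P2 14×12=168
  delivery cost 750, fixed 311 → total 1061.
Compare {P1}: delivery cost 894 + fixed 173 = 1067.
Compare {P2}: delivery cost 1067 + fixed 138 = 1205.

1061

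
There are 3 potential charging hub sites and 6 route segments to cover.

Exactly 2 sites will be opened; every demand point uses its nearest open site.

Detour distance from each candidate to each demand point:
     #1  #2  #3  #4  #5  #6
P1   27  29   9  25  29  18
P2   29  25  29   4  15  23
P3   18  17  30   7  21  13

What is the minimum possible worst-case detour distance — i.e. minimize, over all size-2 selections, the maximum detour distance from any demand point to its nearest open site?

Open {P1, P3}.
  Farthest demand point is #5 at detour distance 21 (to P3); all others are ≤ 21.
With {P1, P2} the worst case is 27.
With {P2, P3} the worst case is 29.
No size-2 selection achieves below 21.

21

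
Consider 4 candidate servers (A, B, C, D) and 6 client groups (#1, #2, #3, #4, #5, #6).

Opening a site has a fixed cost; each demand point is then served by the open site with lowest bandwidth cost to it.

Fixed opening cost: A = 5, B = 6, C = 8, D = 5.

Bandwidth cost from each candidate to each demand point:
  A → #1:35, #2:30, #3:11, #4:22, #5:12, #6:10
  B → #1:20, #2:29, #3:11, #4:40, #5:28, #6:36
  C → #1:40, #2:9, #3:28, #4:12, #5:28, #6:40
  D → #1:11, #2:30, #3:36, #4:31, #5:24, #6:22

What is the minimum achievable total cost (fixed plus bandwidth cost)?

83

Open {A, C, D}: assign each demand point to its cheapest open site.
  #1→D 11, #2→C 9, #3→A 11, #4→C 12, #5→A 12, #6→A 10
  bandwidth cost 65, fixed 18 → total 83.
Compare {A, B, C, D}: bandwidth cost 65 + fixed 24 = 89.
Compare {A, B, C}: bandwidth cost 74 + fixed 19 = 93.
Compare {A, C}: bandwidth cost 89 + fixed 13 = 102.
All other subsets cost ≥ 89. Minimum total cost: 83.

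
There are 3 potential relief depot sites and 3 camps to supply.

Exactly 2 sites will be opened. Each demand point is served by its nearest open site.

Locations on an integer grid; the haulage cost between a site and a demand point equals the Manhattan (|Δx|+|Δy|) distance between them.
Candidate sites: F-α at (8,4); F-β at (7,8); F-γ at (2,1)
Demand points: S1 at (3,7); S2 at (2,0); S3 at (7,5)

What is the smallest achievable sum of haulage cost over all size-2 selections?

Open {F-β, F-γ}.
  S1→F-β 5, S2→F-γ 1, S3→F-β 3  ⇒ total 9.
Compare {F-α, F-γ}: total 10.
Compare {F-α, F-β}: total 17.

9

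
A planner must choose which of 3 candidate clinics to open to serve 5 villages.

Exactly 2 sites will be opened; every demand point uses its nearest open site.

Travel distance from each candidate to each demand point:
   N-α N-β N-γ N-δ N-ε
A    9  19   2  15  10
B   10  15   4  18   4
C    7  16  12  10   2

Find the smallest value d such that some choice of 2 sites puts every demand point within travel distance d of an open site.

Open {A, B}.
  Farthest demand point is N-β at travel distance 15 (to B); all others are ≤ 15.
With {B, C} the worst case is 15.
With {A, C} the worst case is 16.
No size-2 selection achieves below 15.

15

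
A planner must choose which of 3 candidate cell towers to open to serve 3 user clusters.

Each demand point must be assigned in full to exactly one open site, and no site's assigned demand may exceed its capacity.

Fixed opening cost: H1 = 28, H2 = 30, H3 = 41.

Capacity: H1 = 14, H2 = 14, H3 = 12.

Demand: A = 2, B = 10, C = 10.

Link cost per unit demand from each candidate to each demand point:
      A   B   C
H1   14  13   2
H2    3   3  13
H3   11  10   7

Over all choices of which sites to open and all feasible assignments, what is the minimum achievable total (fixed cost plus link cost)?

114

Open {H1, H2}; cheapest assignment that respects the capacities:
  H1 (cap 14, load 10): C — cost 10×2 = 20
  H2 (cap 14, load 12): A, B — cost 2×3 + 10×3 = 36
  Shipping 56, fixed 58 → total 114.
  Any other capacity-feasible assignment to {H1, H2} ships for at least 56.
Compare {H1, H2, H3}: its best feasible assignment gives total 155.
Compare {H2, H3}: its best feasible assignment gives total 177.
Every other set of open sites that can feasibly serve all demand totals ≥ 155 even under its best assignment. Minimum: 114.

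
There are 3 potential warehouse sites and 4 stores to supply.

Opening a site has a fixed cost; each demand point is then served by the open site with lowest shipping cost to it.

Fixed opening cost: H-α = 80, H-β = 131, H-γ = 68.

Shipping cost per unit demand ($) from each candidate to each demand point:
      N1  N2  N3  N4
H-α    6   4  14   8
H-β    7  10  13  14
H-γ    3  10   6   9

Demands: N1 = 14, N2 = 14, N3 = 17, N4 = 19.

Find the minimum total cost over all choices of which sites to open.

Open {H-α, H-γ}: assign each demand point to its cheapest open site.
  N1→H-γ 14×3=42, N2→H-α 14×4=56, N3→H-γ 17×6=102, N4→H-α 19×8=152
  shipping cost 352, fixed 148 → total 500.
Compare {H-γ}: shipping cost 455 + fixed 68 = 523.
Compare {H-α}: shipping cost 530 + fixed 80 = 610.
Compare {H-α, H-β, H-γ}: shipping cost 352 + fixed 279 = 631.
All other subsets cost ≥ 523. Minimum total cost: 500.

500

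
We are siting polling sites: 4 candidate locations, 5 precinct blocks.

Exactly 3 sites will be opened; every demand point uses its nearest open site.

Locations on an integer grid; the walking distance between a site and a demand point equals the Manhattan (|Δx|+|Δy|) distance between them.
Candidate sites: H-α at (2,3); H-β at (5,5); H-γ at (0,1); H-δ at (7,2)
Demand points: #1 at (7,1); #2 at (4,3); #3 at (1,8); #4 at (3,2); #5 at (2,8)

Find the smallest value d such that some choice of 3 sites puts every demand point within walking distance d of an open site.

6

Open {H-α, H-β, H-γ}.
  Farthest demand point is #1 at walking distance 6 (to H-β); all others are ≤ 6.
With {H-α, H-β, H-δ} the worst case is 6.
With {H-α, H-γ, H-δ} the worst case is 6.
No size-3 selection achieves below 6.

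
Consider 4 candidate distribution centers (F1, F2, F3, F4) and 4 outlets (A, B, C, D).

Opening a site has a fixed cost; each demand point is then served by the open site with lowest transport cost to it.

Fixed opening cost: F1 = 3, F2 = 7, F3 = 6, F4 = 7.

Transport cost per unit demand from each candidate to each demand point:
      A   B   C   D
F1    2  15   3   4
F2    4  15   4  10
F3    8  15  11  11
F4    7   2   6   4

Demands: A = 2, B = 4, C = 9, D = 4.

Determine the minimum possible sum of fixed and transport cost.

65

Open {F1, F4}: assign each demand point to its cheapest open site.
  A→F1 2×2=4, B→F4 4×2=8, C→F1 9×3=27, D→F1 4×4=16
  transport cost 55, fixed 10 → total 65.
Compare {F1, F3, F4}: transport cost 55 + fixed 16 = 71.
Compare {F1, F2, F4}: transport cost 55 + fixed 17 = 72.
Compare {F1, F2, F3, F4}: transport cost 55 + fixed 23 = 78.
All other subsets cost ≥ 71. Minimum total cost: 65.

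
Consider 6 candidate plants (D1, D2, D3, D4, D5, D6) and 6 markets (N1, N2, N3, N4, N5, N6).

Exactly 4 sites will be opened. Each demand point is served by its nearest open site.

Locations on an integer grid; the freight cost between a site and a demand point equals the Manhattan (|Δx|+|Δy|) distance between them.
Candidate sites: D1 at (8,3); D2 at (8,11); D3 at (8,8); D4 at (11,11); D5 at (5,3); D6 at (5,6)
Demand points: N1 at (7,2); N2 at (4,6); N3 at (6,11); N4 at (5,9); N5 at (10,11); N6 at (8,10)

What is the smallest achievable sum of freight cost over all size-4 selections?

10

Open {D1, D2, D4, D6}.
  N1→D1 2, N2→D6 1, N3→D2 2, N4→D6 3, N5→D4 1, N6→D2 1  ⇒ total 10.
Compare {D1, D2, D3, D6}: total 11.
Compare {D1, D2, D5, D6}: total 11.
No size-4 selection does better; minimum is 10.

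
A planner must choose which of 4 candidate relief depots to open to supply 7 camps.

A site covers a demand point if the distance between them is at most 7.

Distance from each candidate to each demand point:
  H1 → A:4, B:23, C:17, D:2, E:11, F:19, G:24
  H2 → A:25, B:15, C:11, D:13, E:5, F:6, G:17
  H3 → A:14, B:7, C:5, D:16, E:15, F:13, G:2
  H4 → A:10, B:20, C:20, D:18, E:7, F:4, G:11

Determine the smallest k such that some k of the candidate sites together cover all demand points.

3

Coverage sets (demand points within 7 of each site):
  H1: {A, D}
  H2: {E, F}
  H3: {B, C, G}
  H4: {E, F}
No 2 sites suffice: every size-2 union leaves at least one demand point uncovered.
But {H1, H2, H3} covers everything, so the minimum is 3.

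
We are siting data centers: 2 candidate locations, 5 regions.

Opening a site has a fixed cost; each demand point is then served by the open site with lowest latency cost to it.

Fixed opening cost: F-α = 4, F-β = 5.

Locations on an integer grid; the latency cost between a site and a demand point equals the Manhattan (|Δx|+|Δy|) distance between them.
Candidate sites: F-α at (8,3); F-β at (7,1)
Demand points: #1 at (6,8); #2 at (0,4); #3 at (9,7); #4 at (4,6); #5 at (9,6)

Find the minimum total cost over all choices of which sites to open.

36

Open {F-α}: assign each demand point to its cheapest open site.
  #1→F-α 7, #2→F-α 9, #3→F-α 5, #4→F-α 7, #5→F-α 4
  latency cost 32, fixed 4 → total 36.
Compare {F-α, F-β}: latency cost 32 + fixed 9 = 41.
Compare {F-β}: latency cost 41 + fixed 5 = 46.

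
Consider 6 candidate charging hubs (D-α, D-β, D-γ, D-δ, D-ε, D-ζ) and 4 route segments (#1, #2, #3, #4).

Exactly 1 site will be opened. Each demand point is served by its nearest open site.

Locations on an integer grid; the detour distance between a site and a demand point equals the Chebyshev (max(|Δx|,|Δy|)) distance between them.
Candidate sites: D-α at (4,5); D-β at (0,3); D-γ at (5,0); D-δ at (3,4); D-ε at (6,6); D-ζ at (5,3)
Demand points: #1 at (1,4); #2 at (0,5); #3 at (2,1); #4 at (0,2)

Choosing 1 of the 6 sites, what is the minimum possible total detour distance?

6

Open {D-β}.
  #1→D-β 1, #2→D-β 2, #3→D-β 2, #4→D-β 1  ⇒ total 6.
Compare {D-δ}: total 11.
Compare {D-α}: total 15.
No size-1 selection does better; minimum is 6.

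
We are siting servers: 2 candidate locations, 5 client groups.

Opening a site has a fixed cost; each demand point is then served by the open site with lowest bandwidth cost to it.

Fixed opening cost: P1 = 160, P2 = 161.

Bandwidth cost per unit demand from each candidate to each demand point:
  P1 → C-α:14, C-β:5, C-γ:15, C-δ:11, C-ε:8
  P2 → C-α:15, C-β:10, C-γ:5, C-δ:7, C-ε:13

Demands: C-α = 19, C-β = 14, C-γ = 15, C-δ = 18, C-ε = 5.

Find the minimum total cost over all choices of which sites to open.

852

Open {P2}: assign each demand point to its cheapest open site.
  C-α→P2 19×15=285, C-β→P2 14×10=140, C-γ→P2 15×5=75, C-δ→P2 18×7=126, C-ε→P2 5×13=65
  bandwidth cost 691, fixed 161 → total 852.
Compare {P1, P2}: bandwidth cost 577 + fixed 321 = 898.
Compare {P1}: bandwidth cost 799 + fixed 160 = 959.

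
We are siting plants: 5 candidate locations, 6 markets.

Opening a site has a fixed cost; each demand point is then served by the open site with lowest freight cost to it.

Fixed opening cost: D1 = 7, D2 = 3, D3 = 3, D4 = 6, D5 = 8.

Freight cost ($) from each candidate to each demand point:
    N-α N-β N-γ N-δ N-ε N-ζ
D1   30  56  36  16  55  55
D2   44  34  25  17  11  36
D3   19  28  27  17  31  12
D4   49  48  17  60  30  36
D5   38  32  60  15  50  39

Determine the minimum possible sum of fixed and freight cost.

116

Open {D2, D3, D4}: assign each demand point to its cheapest open site.
  N-α→D3 19, N-β→D3 28, N-γ→D4 17, N-δ→D2 17, N-ε→D2 11, N-ζ→D3 12
  freight cost 104, fixed 12 → total 116.
Compare {D2, D3}: freight cost 112 + fixed 6 = 118.
Compare {D1, D2, D3, D4}: freight cost 103 + fixed 19 = 122.
Compare {D2, D3, D4, D5}: freight cost 102 + fixed 20 = 122.
All other subsets cost ≥ 118. Minimum total cost: 116.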